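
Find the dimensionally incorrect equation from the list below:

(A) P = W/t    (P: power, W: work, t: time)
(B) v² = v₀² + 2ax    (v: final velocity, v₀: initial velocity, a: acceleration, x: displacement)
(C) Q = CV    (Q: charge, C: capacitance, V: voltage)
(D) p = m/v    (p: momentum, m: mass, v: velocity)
(D) p = m/v

The equation (D) p = m/v is dimensionally incorrect.

LHS (p): [L M T^-1]
RHS (m/v): [L^-1 M T] ✗

The dimensions do not match. The other three equations balance.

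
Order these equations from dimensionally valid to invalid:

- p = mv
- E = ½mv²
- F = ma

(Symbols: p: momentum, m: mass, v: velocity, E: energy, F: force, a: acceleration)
Dimensionally correct: p = mv, E = ½mv², F = ma
Dimensionally incorrect: none
Ordered (correct first, then incorrect): p = mv, E = ½mv², F = ma

- p = mv: LHS [L M T^-1], RHS [L M T^-1] → correct ✓
- E = ½mv²: LHS [L^2 M T^-2], RHS [L^2 M T^-2] → correct ✓
- F = ma: LHS [L M T^-2], RHS [L M T^-2] → correct ✓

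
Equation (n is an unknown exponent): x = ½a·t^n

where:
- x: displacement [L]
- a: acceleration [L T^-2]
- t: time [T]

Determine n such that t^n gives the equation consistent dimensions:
n = 2

x has dimensions [L]; t has dimensions [T].
The rest of the RHS has dimensions [L T^-2], so t^n must supply [T^2].
With n = 2: ½a·t^2 has dimensions [L], matching the LHS ✓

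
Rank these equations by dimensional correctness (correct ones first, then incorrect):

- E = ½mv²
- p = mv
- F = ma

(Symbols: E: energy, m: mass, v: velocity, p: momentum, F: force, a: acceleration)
Dimensionally correct: E = ½mv², p = mv, F = ma
Dimensionally incorrect: none
Ordered (correct first, then incorrect): E = ½mv², p = mv, F = ma

- E = ½mv²: LHS [L^2 M T^-2], RHS [L^2 M T^-2] → correct ✓
- p = mv: LHS [L M T^-1], RHS [L M T^-1] → correct ✓
- F = ma: LHS [L M T^-2], RHS [L M T^-2] → correct ✓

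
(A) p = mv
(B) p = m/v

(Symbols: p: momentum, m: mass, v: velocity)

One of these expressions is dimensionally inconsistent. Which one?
(B)

(A) p = mv: LHS [L M T^-1], RHS [L M T^-1] ✓
(B) p = m/v: LHS [L M T^-1], RHS [L^-1 M T] ✗

Expression (B) p = m/v is dimensionally incorrect.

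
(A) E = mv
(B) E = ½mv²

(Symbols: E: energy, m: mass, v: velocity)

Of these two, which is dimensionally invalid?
(A)

(A) E = mv: LHS [L^2 M T^-2], RHS [L M T^-1] ✗
(B) E = ½mv²: LHS [L^2 M T^-2], RHS [L^2 M T^-2] ✓

Expression (A) E = mv is dimensionally incorrect.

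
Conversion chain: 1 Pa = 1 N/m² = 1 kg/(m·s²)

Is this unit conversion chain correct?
The chain is correct (no errors).

Correct: Pascal is Newton per square meter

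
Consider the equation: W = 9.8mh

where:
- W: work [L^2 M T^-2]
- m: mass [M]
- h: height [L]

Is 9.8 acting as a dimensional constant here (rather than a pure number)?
Yes

W has dimensions [L^2 M T^-2], while mh alone has dimensions [L M]. For the equation to balance, the factor 9.8 must carry dimensions [L T^-2] — it is a dimensional constant (a numerical value of a physical quantity with its units suppressed), not a pure number.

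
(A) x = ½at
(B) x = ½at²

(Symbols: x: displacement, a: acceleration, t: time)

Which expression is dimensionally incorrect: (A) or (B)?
(A)

(A) x = ½at: LHS [L], RHS [L T^-1] ✗
(B) x = ½at²: LHS [L], RHS [L] ✓

Expression (A) x = ½at is dimensionally incorrect.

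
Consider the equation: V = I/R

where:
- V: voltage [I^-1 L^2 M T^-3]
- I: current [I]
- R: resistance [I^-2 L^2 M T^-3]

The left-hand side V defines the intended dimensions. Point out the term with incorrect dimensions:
The right-hand side term I/R

V has dimensions [I^-1 L^2 M T^-3], but I/R has dimensions [I^3 L^-2 M^-1 T^3], so the term I/R is dimensionally wrong for V.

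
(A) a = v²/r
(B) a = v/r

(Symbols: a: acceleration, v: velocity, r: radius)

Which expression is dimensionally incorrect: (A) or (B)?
(B)

(A) a = v²/r: LHS [L T^-2], RHS [L T^-2] ✓
(B) a = v/r: LHS [L T^-2], RHS [T^-1] ✗

Expression (B) a = v/r is dimensionally incorrect.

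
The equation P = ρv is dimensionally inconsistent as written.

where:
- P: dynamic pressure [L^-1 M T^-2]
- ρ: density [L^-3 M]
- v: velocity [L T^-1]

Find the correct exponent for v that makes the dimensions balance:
The exponent of v should be 2: P = ρv^2

The LHS P has dimensions [L^-1 M T^-2]; v has dimensions [L T^-1].
As written, the RHS ρv (exponent 1 on v) has dimensions [L^-2 M T^-1], which does not match.
With exponent 2, the RHS ρv^2 has dimensions [L^-1 M T^-2], matching the LHS.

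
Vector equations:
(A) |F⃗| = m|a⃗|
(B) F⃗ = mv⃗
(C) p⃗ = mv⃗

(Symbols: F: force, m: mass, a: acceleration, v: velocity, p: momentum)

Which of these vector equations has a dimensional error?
(B) F⃗ = mv⃗

(A) |F⃗| = m|a⃗|: LHS [L M T^-2], RHS [L M T^-2] ✓ — magnitudes of vectors are scalars
(B) F⃗ = mv⃗: LHS [L M T^-2], RHS [L M T^-1] ✗ — mass times velocity is momentum, not force; should be ma⃗
(C) p⃗ = mv⃗: LHS [L M T^-1], RHS [L M T^-1] ✓ — mass (scalar) times velocity (vector)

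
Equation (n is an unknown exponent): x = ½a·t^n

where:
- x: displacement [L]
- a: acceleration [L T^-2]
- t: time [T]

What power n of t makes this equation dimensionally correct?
n = 2

x has dimensions [L]; t has dimensions [T].
The rest of the RHS has dimensions [L T^-2], so t^n must supply [T^2].
With n = 2: ½a·t^2 has dimensions [L], matching the LHS ✓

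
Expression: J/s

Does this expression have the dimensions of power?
Yes

The expression J/s has dimensions [L^2 M T^-3], which is exactly power [L^2 M T^-3].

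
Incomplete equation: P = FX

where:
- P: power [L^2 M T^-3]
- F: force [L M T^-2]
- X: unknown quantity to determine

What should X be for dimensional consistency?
X = v (velocity), dimensions [L T^-1]

P has dimensions [L^2 M T^-3]; the rest of the RHS (F) has dimensions [L M T^-2].
So X must have dimensions [L T^-1] — X = v (velocity).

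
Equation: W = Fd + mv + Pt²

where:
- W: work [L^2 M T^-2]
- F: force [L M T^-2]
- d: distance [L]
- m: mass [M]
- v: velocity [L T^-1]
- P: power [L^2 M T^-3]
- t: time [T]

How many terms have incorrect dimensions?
2

LHS W: [L^2 M T^-2]
- Fd: [L^2 M T^-2] ✓
- mv: [L M T^-1] ✗
- Pt²: [L^2 M T^-1] ✗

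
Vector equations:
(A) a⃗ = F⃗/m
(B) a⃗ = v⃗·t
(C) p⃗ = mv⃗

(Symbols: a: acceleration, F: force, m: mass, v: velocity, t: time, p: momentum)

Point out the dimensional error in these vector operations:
(B) a⃗ = v⃗·t

(A) a⃗ = F⃗/m: LHS [L T^-2], RHS [L T^-2] ✓ — force (vector) divided by mass (scalar)
(B) a⃗ = v⃗·t: LHS [L T^-2], RHS [L] ✗ — acceleration is velocity per time; should be v⃗/t
(C) p⃗ = mv⃗: LHS [L M T^-1], RHS [L M T^-1] ✓ — mass (scalar) times velocity (vector)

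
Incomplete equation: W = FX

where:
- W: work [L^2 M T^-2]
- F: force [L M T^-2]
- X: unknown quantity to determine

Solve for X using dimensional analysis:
X = d (distance), dimensions [L]

W has dimensions [L^2 M T^-2]; the rest of the RHS (F) has dimensions [L M T^-2].
So X must have dimensions [L] — X = d (distance).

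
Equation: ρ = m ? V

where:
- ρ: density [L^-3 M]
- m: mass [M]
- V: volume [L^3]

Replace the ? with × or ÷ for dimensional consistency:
division (÷): ρ = m ÷ V

ρ [L^-3 M]; m [M]; V [L^3].
m × V → [L^3 M] ✗
m ÷ V → [L^-3 M] ✓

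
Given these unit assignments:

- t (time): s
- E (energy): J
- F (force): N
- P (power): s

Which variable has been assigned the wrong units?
P

The variable P (power) should have units W, not s.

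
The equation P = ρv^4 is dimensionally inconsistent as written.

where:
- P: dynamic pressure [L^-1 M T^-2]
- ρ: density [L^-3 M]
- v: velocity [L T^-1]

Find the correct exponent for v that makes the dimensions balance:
The exponent of v should be 2: P = ρv^2

The LHS P has dimensions [L^-1 M T^-2]; v has dimensions [L T^-1].
As written, the RHS ρv^4 (exponent 4 on v) has dimensions [L M T^-4], which does not match.
With exponent 2, the RHS ρv^2 has dimensions [L^-1 M T^-2], matching the LHS.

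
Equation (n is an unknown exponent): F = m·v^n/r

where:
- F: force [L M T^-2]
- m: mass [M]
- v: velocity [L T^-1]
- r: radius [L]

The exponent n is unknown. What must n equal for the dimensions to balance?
n = 2

F has dimensions [L M T^-2]; v has dimensions [L T^-1].
The rest of the RHS has dimensions [L^-1 M], so v^n must supply [L^2 T^-2].
With n = 2: m·v^2/r has dimensions [L M T^-2], matching the LHS ✓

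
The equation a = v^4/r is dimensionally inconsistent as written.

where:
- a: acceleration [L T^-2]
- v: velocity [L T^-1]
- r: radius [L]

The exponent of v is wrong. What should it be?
The exponent of v should be 2: a = v^2/r

The LHS a has dimensions [L T^-2]; v has dimensions [L T^-1].
As written, the RHS v^4/r (exponent 4 on v) has dimensions [L^3 T^-4], which does not match.
With exponent 2, the RHS v^2/r has dimensions [L T^-2], matching the LHS.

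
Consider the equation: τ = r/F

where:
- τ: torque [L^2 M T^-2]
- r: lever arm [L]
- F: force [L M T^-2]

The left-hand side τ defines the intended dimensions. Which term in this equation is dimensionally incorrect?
The right-hand side term r/F

τ has dimensions [L^2 M T^-2], but r/F has dimensions [M^-1 T^2], so the term r/F is dimensionally wrong for τ.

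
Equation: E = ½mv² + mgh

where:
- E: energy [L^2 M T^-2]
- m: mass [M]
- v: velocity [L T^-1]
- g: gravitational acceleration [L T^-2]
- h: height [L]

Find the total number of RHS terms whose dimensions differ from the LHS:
0

LHS E: [L^2 M T^-2]
- ½mv²: [L^2 M T^-2] ✓
- mgh: [L^2 M T^-2] ✓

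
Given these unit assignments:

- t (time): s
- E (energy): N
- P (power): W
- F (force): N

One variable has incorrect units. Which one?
E

The variable E (energy) should have units J, not N.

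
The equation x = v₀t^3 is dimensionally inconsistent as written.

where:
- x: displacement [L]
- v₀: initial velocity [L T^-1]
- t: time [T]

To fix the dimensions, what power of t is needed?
The exponent of t should be 1: x = v₀t

The LHS x has dimensions [L]; t has dimensions [T].
As written, the RHS v₀t^3 (exponent 3 on t) has dimensions [L T^2], which does not match.
With exponent 1, the RHS v₀t has dimensions [L], matching the LHS.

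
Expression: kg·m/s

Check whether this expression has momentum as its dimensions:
Yes

The expression kg·m/s has dimensions [L M T^-1], which is exactly momentum [L M T^-1].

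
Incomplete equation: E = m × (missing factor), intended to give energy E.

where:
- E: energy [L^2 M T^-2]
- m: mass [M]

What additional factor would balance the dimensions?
v² (velocity squared), dimensions [L^2 T^-2]

E has dimensions [L^2 M T^-2] and m has dimensions [M].
The missing factor must have dimensions [L^2 M T^-2] / [M] = [L^2 T^-2], i.e. velocity squared (v²).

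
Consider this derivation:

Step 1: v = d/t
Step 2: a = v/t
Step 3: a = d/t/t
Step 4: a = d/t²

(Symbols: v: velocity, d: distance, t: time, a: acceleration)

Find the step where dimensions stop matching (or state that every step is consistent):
No step introduces an error — all steps are dimensionally consistent.

Step 1: v = d/t → LHS [L T^-1], RHS [L T^-1] ✓
Step 2: a = v/t → LHS [L T^-2], RHS [L T^-2] ✓
Step 3: a = d/t/t → LHS [L T^-2], RHS [L T^-2] ✓
Step 4: a = d/t² → LHS [L T^-2], RHS [L T^-2] ✓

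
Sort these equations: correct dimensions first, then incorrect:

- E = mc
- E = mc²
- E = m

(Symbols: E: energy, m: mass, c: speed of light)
Dimensionally correct: E = mc²
Dimensionally incorrect: E = mc, E = m
Ordered (correct first, then incorrect): E = mc², E = mc, E = m

- E = mc: LHS [L^2 M T^-2], RHS [L M T^-1] → incorrect ✗
- E = mc²: LHS [L^2 M T^-2], RHS [L^2 M T^-2] → correct ✓
- E = m: LHS [L^2 M T^-2], RHS [M] → incorrect ✗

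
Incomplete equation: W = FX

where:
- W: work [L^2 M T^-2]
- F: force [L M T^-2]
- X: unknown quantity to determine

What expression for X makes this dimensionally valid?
X = d (distance), dimensions [L]

W has dimensions [L^2 M T^-2]; the rest of the RHS (F) has dimensions [L M T^-2].
So X must have dimensions [L] — X = d (distance).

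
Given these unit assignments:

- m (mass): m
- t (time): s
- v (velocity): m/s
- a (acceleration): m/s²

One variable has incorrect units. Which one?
m

The variable m (mass) should have units kg, not m.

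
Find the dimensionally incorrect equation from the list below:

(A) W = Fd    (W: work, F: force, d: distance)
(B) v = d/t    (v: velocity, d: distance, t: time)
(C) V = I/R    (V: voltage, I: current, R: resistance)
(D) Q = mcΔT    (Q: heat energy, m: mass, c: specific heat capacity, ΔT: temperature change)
(C) V = I/R

The equation (C) V = I/R is dimensionally incorrect.

LHS (V): [I^-1 L^2 M T^-3]
RHS (I/R): [I^3 L^-2 M^-1 T^3] ✗

The dimensions do not match. The other three equations balance.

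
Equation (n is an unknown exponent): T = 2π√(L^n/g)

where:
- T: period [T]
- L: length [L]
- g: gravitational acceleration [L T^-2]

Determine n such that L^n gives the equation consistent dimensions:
n = 1

T has dimensions [T]; L has dimensions [L].
With n = 1: 2π√(L^1/g) has dimensions [T], matching the LHS ✓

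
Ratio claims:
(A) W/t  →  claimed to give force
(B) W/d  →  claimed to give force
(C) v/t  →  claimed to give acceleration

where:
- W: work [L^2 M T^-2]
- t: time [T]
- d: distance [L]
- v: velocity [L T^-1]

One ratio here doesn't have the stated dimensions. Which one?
(A) W/t does not give force

(A) W/t: [L^2 M T^-3] ≠ force [L M T^-2] ✗
(B) W/d: [L M T^-2] = force [L M T^-2] ✓
(C) v/t: [L T^-2] = acceleration [L T^-2] ✓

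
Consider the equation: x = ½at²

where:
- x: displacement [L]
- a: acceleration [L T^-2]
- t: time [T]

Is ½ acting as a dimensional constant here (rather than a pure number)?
No

x has dimensions [L] and at² already has dimensions [L], so the equation balances without ½ contributing any dimensions. ½ is a pure (dimensionless) number; changing or removing it would not affect dimensional consistency.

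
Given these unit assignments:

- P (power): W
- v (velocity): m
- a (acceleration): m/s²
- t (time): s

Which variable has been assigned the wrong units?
v

The variable v (velocity) should have units m/s, not m.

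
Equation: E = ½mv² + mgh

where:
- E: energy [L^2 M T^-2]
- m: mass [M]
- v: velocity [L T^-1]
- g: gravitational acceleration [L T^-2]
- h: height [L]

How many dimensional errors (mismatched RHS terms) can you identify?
0

LHS E: [L^2 M T^-2]
- ½mv²: [L^2 M T^-2] ✓
- mgh: [L^2 M T^-2] ✓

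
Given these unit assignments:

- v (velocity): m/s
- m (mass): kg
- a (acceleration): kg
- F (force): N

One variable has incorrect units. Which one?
a

The variable a (acceleration) should have units m/s², not kg.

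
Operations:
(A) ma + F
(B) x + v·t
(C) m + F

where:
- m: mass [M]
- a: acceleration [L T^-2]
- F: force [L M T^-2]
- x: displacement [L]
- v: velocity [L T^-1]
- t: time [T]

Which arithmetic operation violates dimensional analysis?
(C) m + F

(A) ma + F: ma [L M T^-2] and F [L M T^-2] — same dimensions ✓
(B) x + v·t: x [L] and v·t [L] — same dimensions ✓
(C) m + F: m [M] and F [L M T^-2] — different dimensions cannot be added/subtracted ✗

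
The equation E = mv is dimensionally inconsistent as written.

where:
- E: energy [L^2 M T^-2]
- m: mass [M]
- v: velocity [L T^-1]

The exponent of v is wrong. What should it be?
The exponent of v should be 2: E = mv^2

The LHS E has dimensions [L^2 M T^-2]; v has dimensions [L T^-1].
As written, the RHS mv (exponent 1 on v) has dimensions [L M T^-1], which does not match.
With exponent 2, the RHS mv^2 has dimensions [L^2 M T^-2], matching the LHS.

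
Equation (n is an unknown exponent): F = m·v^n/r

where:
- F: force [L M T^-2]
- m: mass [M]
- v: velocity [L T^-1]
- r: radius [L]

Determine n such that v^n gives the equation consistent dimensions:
n = 2

F has dimensions [L M T^-2]; v has dimensions [L T^-1].
The rest of the RHS has dimensions [L^-1 M], so v^n must supply [L^2 T^-2].
With n = 2: m·v^2/r has dimensions [L M T^-2], matching the LHS ✓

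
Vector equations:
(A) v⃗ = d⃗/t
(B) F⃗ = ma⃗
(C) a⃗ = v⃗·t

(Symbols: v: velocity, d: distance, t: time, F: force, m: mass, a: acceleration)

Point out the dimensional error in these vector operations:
(C) a⃗ = v⃗·t

(A) v⃗ = d⃗/t: LHS [L T^-1], RHS [L T^-1] ✓ — displacement (vector) divided by time (scalar)
(B) F⃗ = ma⃗: LHS [L M T^-2], RHS [L M T^-2] ✓ — Force and acceleration are vectors, mass is a scalar
(C) a⃗ = v⃗·t: LHS [L T^-2], RHS [L] ✗ — acceleration is velocity per time; should be v⃗/t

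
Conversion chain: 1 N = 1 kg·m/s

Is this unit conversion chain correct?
The chain is incorrect (it contains an error).

Incorrect: Newton is kg·m/s², not kg·m/s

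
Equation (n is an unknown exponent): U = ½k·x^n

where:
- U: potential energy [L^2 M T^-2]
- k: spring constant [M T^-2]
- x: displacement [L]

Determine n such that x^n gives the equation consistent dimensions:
n = 2

U has dimensions [L^2 M T^-2]; x has dimensions [L].
The rest of the RHS has dimensions [M T^-2], so x^n must supply [L^2].
With n = 2: ½k·x^2 has dimensions [L^2 M T^-2], matching the LHS ✓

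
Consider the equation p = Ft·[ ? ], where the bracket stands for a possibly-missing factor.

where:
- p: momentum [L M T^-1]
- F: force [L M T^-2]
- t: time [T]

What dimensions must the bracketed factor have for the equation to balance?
Nothing is missing — the bracketed factor must be dimensionless.

p has dimensions [L M T^-1] and Ft already has dimensions [L M T^-1], so p = Ft is dimensionally complete.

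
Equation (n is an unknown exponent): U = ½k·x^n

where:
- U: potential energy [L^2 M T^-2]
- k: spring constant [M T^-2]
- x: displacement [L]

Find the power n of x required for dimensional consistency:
n = 2

U has dimensions [L^2 M T^-2]; x has dimensions [L].
The rest of the RHS has dimensions [M T^-2], so x^n must supply [L^2].
With n = 2: ½k·x^2 has dimensions [L^2 M T^-2], matching the LHS ✓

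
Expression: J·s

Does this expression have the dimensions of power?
No

The expression J·s has dimensions [L^2 M T^-1], but power has dimensions [L^2 M T^-3].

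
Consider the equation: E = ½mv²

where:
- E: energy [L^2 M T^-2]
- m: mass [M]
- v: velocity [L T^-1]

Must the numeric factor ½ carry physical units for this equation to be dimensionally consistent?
No

E has dimensions [L^2 M T^-2] and mv² already has dimensions [L^2 M T^-2], so the equation balances without ½ contributing any dimensions. ½ is a pure (dimensionless) number; changing or removing it would not affect dimensional consistency.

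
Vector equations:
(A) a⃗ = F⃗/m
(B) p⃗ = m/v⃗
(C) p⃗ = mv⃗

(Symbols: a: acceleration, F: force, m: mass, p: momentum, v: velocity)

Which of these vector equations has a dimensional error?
(B) p⃗ = m/v⃗

(A) a⃗ = F⃗/m: LHS [L T^-2], RHS [L T^-2] ✓ — force (vector) divided by mass (scalar)
(B) p⃗ = m/v⃗: LHS [L M T^-1], RHS [L^-1 M T] ✗ — momentum is mass times velocity; should be mv⃗ (and division by a vector is undefined)
(C) p⃗ = mv⃗: LHS [L M T^-1], RHS [L M T^-1] ✓ — mass (scalar) times velocity (vector)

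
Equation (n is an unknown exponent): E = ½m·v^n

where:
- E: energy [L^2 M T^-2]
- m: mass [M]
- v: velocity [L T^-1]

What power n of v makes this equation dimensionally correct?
n = 2

E has dimensions [L^2 M T^-2]; v has dimensions [L T^-1].
The rest of the RHS has dimensions [M], so v^n must supply [L^2 T^-2].
With n = 2: ½m·v^2 has dimensions [L^2 M T^-2], matching the LHS ✓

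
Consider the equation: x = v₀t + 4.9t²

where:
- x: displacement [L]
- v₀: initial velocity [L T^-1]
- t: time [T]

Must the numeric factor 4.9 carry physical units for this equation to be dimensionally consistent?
Yes

x has dimensions [L], while t² alone has dimensions [T^2]. For the equation to balance, the factor 4.9 must carry dimensions [L T^-2] — it is a dimensional constant (a numerical value of a physical quantity with its units suppressed), not a pure number.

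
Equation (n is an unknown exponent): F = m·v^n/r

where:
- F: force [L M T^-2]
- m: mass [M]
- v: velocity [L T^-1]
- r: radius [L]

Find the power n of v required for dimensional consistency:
n = 2

F has dimensions [L M T^-2]; v has dimensions [L T^-1].
The rest of the RHS has dimensions [L^-1 M], so v^n must supply [L^2 T^-2].
With n = 2: m·v^2/r has dimensions [L M T^-2], matching the LHS ✓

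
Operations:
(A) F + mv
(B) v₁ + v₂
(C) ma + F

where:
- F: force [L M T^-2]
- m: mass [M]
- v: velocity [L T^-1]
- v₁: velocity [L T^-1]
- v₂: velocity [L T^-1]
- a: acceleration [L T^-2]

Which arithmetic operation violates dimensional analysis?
(A) F + mv

(A) F + mv: F [L M T^-2] and mv [L M T^-1] — different dimensions cannot be added/subtracted ✗
(B) v₁ + v₂: v₁ [L T^-1] and v₂ [L T^-1] — same dimensions ✓
(C) ma + F: ma [L M T^-2] and F [L M T^-2] — same dimensions ✓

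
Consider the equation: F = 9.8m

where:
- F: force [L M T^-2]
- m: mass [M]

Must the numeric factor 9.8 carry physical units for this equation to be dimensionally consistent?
Yes

F has dimensions [L M T^-2], while m alone has dimensions [M]. For the equation to balance, the factor 9.8 must carry dimensions [L T^-2] — it is a dimensional constant (a numerical value of a physical quantity with its units suppressed), not a pure number.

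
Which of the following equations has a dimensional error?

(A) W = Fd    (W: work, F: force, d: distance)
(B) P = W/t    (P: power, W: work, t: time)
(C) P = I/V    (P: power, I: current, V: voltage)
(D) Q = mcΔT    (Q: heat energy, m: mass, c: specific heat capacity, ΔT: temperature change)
(C) P = I/V

The equation (C) P = I/V is dimensionally incorrect.

LHS (P): [L^2 M T^-3]
RHS (I/V): [I^2 L^-2 M^-1 T^3] ✗

The dimensions do not match. The other three equations balance.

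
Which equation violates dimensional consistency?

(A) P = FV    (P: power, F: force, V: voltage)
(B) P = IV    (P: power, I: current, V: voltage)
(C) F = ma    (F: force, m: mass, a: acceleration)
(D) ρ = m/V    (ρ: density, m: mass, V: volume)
(A) P = FV

The equation (A) P = FV is dimensionally incorrect.

LHS (P): [L^2 M T^-3]
RHS (FV): [I^-1 L^3 M^2 T^-5] ✗

The dimensions do not match. The other three equations balance.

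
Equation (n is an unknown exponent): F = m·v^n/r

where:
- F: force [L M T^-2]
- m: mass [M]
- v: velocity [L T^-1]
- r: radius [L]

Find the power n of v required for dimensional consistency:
n = 2

F has dimensions [L M T^-2]; v has dimensions [L T^-1].
The rest of the RHS has dimensions [L^-1 M], so v^n must supply [L^2 T^-2].
With n = 2: m·v^2/r has dimensions [L M T^-2], matching the LHS ✓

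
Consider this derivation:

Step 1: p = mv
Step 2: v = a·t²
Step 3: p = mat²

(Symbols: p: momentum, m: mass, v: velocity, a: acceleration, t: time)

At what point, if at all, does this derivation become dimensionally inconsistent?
Step 2

Step 1: p = mv → LHS [L M T^-1], RHS [L M T^-1] ✓
Step 2: v = a·t² → LHS [L T^-1], RHS [L] ✗

The first dimensional inconsistency appears in step 2: v = a·t²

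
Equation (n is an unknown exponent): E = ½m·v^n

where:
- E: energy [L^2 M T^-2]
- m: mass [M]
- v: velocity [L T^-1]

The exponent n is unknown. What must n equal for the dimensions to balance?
n = 2

E has dimensions [L^2 M T^-2]; v has dimensions [L T^-1].
The rest of the RHS has dimensions [M], so v^n must supply [L^2 T^-2].
With n = 2: ½m·v^2 has dimensions [L^2 M T^-2], matching the LHS ✓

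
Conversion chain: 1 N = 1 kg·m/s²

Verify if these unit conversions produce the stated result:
The chain is correct (no errors).

Correct: Newton is defined as kg·m/s²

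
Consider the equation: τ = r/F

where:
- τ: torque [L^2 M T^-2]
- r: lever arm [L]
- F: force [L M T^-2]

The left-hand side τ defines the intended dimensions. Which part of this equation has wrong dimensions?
The right-hand side term r/F

τ has dimensions [L^2 M T^-2], but r/F has dimensions [M^-1 T^2], so the term r/F is dimensionally wrong for τ.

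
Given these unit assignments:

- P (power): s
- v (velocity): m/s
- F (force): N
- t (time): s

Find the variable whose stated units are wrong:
P

The variable P (power) should have units W, not s.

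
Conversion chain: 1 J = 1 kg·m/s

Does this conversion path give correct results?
The chain is incorrect (it contains an error).

Incorrect: Joule is kg·m²/s², not kg·m/s (that is momentum)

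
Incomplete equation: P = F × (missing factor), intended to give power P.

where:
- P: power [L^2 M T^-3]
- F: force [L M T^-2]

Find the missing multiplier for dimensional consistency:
v (velocity), dimensions [L T^-1]

P has dimensions [L^2 M T^-3] and F has dimensions [L M T^-2].
The missing factor must have dimensions [L^2 M T^-3] / [L M T^-2] = [L T^-1], i.e. velocity (v).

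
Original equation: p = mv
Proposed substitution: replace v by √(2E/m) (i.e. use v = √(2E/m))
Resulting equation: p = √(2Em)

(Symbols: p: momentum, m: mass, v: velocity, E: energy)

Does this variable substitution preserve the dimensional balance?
Yes

[v] = [L T^-1] and [√(2E/m)] = [L T^-1]. These match, so the substitution replaces a quantity by one of the same dimensions and the result p = √(2Em) has LHS [L M T^-1] vs RHS [L M T^-1] — still consistent.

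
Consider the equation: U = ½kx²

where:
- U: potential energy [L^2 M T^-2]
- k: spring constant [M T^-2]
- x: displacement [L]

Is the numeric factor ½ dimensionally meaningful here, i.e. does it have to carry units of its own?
No

U has dimensions [L^2 M T^-2] and kx² already has dimensions [L^2 M T^-2], so the equation balances without ½ contributing any dimensions. ½ is a pure (dimensionless) number; changing or removing it would not affect dimensional consistency.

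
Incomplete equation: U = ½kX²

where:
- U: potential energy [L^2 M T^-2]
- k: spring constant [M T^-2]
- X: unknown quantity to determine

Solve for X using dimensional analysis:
X = x (displacement), dimensions [L]

U has dimensions [L^2 M T^-2]; the rest of the RHS (½k) has dimensions [M T^-2].
So X² must have dimensions [L^2], i.e. X has dimensions [L] — X = x (displacement).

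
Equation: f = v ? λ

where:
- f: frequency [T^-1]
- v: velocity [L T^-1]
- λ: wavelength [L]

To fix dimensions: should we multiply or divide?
division (÷): f = v ÷ λ

f [T^-1]; v [L T^-1]; λ [L].
v × λ → [L^2 T^-1] ✗
v ÷ λ → [T^-1] ✓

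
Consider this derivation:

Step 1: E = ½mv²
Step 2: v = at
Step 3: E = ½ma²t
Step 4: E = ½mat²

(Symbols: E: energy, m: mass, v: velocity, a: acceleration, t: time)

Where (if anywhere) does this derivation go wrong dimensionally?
Step 3

Step 1: E = ½mv² → LHS [L^2 M T^-2], RHS [L^2 M T^-2] ✓
Step 2: v = at → LHS [L T^-1], RHS [L T^-1] ✓
Step 3: E = ½ma²t → LHS [L^2 M T^-2], RHS [L^2 M T^-3] ✗

The first dimensional inconsistency appears in step 3: E = ½ma²t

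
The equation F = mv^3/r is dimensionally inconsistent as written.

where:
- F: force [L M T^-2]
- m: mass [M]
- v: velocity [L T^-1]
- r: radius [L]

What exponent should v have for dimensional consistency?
The exponent of v should be 2: F = mv^2/r

The LHS F has dimensions [L M T^-2]; v has dimensions [L T^-1].
As written, the RHS mv^3/r (exponent 3 on v) has dimensions [L^2 M T^-3], which does not match.
With exponent 2, the RHS mv^2/r has dimensions [L M T^-2], matching the LHS.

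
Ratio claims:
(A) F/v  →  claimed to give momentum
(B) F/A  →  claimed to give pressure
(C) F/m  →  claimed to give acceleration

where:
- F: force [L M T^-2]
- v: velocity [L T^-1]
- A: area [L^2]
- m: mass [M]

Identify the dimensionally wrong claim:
(A) F/v does not give momentum

(A) F/v: [M T^-1] ≠ momentum [L M T^-1] ✗
(B) F/A: [L^-1 M T^-2] = pressure [L^-1 M T^-2] ✓
(C) F/m: [L T^-2] = acceleration [L T^-2] ✓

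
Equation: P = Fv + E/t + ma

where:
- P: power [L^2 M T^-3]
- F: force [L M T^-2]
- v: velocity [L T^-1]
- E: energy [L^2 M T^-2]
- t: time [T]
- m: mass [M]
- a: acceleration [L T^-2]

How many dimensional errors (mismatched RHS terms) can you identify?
1

LHS P: [L^2 M T^-3]
- Fv: [L^2 M T^-3] ✓
- E/t: [L^2 M T^-3] ✓
- ma: [L M T^-2] ✗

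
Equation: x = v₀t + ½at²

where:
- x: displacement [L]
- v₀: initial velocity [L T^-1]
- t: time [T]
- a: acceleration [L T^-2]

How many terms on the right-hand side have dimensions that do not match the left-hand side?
0

LHS x: [L]
- v₀t: [L] ✓
- ½at²: [L] ✓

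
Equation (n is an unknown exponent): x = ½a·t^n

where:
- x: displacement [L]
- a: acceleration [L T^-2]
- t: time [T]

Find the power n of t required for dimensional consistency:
n = 2

x has dimensions [L]; t has dimensions [T].
The rest of the RHS has dimensions [L T^-2], so t^n must supply [T^2].
With n = 2: ½a·t^2 has dimensions [L], matching the LHS ✓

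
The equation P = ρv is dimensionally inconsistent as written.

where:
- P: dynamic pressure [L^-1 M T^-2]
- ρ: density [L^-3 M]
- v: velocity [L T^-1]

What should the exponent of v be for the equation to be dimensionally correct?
The exponent of v should be 2: P = ρv^2

The LHS P has dimensions [L^-1 M T^-2]; v has dimensions [L T^-1].
As written, the RHS ρv (exponent 1 on v) has dimensions [L^-2 M T^-1], which does not match.
With exponent 2, the RHS ρv^2 has dimensions [L^-1 M T^-2], matching the LHS.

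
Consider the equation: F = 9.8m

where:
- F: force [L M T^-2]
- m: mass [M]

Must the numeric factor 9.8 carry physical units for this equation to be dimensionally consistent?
Yes

F has dimensions [L M T^-2], while m alone has dimensions [M]. For the equation to balance, the factor 9.8 must carry dimensions [L T^-2] — it is a dimensional constant (a numerical value of a physical quantity with its units suppressed), not a pure number.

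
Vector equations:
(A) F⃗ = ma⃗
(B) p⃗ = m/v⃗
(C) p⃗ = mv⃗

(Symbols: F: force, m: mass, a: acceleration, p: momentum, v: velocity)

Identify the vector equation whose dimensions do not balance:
(B) p⃗ = m/v⃗

(A) F⃗ = ma⃗: LHS [L M T^-2], RHS [L M T^-2] ✓ — Force and acceleration are vectors, mass is a scalar
(B) p⃗ = m/v⃗: LHS [L M T^-1], RHS [L^-1 M T] ✗ — momentum is mass times velocity; should be mv⃗ (and division by a vector is undefined)
(C) p⃗ = mv⃗: LHS [L M T^-1], RHS [L M T^-1] ✓ — mass (scalar) times velocity (vector)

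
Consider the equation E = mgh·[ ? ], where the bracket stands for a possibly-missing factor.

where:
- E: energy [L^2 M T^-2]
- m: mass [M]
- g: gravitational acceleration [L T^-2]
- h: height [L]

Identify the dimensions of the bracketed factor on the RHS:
Nothing is missing — the bracketed factor must be dimensionless.

E has dimensions [L^2 M T^-2] and mgh already has dimensions [L^2 M T^-2], so E = mgh is dimensionally complete.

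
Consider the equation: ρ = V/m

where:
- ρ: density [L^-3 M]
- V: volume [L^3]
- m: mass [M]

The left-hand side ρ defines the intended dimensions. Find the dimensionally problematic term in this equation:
The right-hand side term V/m

ρ has dimensions [L^-3 M], but V/m has dimensions [L^3 M^-1], so the term V/m is dimensionally wrong for ρ.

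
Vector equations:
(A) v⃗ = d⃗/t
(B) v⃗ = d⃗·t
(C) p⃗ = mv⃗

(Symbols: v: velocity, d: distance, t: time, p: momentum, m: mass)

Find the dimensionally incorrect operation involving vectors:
(B) v⃗ = d⃗·t

(A) v⃗ = d⃗/t: LHS [L T^-1], RHS [L T^-1] ✓ — displacement (vector) divided by time (scalar)
(B) v⃗ = d⃗·t: LHS [L T^-1], RHS [L T] ✗ — velocity is displacement per time; should be d⃗/t
(C) p⃗ = mv⃗: LHS [L M T^-1], RHS [L M T^-1] ✓ — mass (scalar) times velocity (vector)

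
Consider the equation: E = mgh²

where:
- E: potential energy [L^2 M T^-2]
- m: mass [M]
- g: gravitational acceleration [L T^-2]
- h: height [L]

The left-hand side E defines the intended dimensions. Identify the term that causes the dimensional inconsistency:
The right-hand side term mgh²

E has dimensions [L^2 M T^-2], but mgh² has dimensions [L^3 M T^-2], so the term mgh² is dimensionally wrong for E.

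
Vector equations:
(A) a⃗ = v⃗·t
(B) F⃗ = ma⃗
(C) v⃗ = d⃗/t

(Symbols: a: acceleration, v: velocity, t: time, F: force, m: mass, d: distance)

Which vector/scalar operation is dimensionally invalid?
(A) a⃗ = v⃗·t

(A) a⃗ = v⃗·t: LHS [L T^-2], RHS [L] ✗ — acceleration is velocity per time; should be v⃗/t
(B) F⃗ = ma⃗: LHS [L M T^-2], RHS [L M T^-2] ✓ — Force and acceleration are vectors, mass is a scalar
(C) v⃗ = d⃗/t: LHS [L T^-1], RHS [L T^-1] ✓ — displacement (vector) divided by time (scalar)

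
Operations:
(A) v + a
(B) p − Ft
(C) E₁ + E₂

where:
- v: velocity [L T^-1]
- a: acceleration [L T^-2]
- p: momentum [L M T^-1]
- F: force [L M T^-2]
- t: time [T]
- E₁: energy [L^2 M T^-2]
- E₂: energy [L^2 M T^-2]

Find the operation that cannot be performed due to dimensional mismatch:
(A) v + a

(A) v + a: v [L T^-1] and a [L T^-2] — different dimensions cannot be added/subtracted ✗
(B) p − Ft: p [L M T^-1] and Ft [L M T^-1] — same dimensions ✓
(C) E₁ + E₂: E₁ [L^2 M T^-2] and E₂ [L^2 M T^-2] — same dimensions ✓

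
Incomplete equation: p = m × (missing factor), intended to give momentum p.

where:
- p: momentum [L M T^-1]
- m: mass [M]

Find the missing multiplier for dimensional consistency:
v (velocity), dimensions [L T^-1]

p has dimensions [L M T^-1] and m has dimensions [M].
The missing factor must have dimensions [L M T^-1] / [M] = [L T^-1], i.e. velocity (v).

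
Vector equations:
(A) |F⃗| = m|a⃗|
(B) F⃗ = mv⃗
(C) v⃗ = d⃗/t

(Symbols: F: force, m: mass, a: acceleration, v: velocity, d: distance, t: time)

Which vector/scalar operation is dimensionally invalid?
(B) F⃗ = mv⃗

(A) |F⃗| = m|a⃗|: LHS [L M T^-2], RHS [L M T^-2] ✓ — magnitudes of vectors are scalars
(B) F⃗ = mv⃗: LHS [L M T^-2], RHS [L M T^-1] ✗ — mass times velocity is momentum, not force; should be ma⃗
(C) v⃗ = d⃗/t: LHS [L T^-1], RHS [L T^-1] ✓ — displacement (vector) divided by time (scalar)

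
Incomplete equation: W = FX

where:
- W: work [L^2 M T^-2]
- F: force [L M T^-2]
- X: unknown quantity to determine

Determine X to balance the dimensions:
X = d (distance), dimensions [L]

W has dimensions [L^2 M T^-2]; the rest of the RHS (F) has dimensions [L M T^-2].
So X must have dimensions [L] — X = d (distance).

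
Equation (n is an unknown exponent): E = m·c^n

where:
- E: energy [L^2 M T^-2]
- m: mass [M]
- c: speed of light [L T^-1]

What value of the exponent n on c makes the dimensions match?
n = 2

E has dimensions [L^2 M T^-2]; c has dimensions [L T^-1].
The rest of the RHS has dimensions [M], so c^n must supply [L^2 T^-2].
With n = 2: m·c^2 has dimensions [L^2 M T^-2], matching the LHS ✓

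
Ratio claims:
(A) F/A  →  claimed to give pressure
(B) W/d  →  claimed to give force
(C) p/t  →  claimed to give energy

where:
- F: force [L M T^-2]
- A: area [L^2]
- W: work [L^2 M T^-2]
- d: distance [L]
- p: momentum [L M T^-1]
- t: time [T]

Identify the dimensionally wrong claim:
(C) p/t does not give energy

(A) F/A: [L^-1 M T^-2] = pressure [L^-1 M T^-2] ✓
(B) W/d: [L M T^-2] = force [L M T^-2] ✓
(C) p/t: [L M T^-2] ≠ energy [L^2 M T^-2] ✗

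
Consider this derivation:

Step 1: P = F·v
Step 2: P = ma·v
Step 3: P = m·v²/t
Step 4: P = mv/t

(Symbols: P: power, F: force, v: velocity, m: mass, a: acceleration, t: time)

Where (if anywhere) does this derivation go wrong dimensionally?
Step 4

Step 1: P = F·v → LHS [L^2 M T^-3], RHS [L^2 M T^-3] ✓
Step 2: P = ma·v → LHS [L^2 M T^-3], RHS [L^2 M T^-3] ✓
Step 3: P = m·v²/t → LHS [L^2 M T^-3], RHS [L^2 M T^-3] ✓
Step 4: P = mv/t → LHS [L^2 M T^-3], RHS [L M T^-2] ✗

The first dimensional inconsistency appears in step 4: P = mv/t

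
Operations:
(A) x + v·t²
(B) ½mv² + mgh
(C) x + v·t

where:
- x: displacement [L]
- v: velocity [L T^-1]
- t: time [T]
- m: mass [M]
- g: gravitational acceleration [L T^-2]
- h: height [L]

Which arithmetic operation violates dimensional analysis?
(A) x + v·t²

(A) x + v·t²: x [L] and v·t² [L T] — different dimensions cannot be added/subtracted ✗
(B) ½mv² + mgh: ½mv² [L^2 M T^-2] and mgh [L^2 M T^-2] — same dimensions ✓
(C) x + v·t: x [L] and v·t [L] — same dimensions ✓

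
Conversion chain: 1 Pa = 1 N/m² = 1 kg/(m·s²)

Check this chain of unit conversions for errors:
The chain is correct (no errors).

Correct: Pascal is Newton per square meter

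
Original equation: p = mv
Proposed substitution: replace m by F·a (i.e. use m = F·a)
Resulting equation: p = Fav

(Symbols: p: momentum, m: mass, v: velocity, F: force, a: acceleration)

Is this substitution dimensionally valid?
No

[m] = [M] and [F·a] = [L^2 M T^-4]. These differ, so the substitution replaces a quantity by one of different dimensions and the result p = Fav has LHS [L M T^-1] vs RHS [L^3 M T^-5] — inconsistent.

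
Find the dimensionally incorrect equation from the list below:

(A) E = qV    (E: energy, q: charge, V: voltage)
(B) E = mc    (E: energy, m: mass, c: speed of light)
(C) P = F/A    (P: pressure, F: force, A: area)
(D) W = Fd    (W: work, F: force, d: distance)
(B) E = mc

The equation (B) E = mc is dimensionally incorrect.

LHS (E): [L^2 M T^-2]
RHS (mc): [L M T^-1] ✗

The dimensions do not match. The other three equations balance.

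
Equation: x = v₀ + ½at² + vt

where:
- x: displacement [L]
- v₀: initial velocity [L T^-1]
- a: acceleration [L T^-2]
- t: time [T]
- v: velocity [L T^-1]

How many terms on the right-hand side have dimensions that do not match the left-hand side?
1

LHS x: [L]
- v₀: [L T^-1] ✗
- ½at²: [L] ✓
- vt: [L] ✓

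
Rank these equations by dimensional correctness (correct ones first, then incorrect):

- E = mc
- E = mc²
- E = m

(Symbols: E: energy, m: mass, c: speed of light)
Dimensionally correct: E = mc²
Dimensionally incorrect: E = mc, E = m
Ordered (correct first, then incorrect): E = mc², E = mc, E = m

- E = mc: LHS [L^2 M T^-2], RHS [L M T^-1] → incorrect ✗
- E = mc²: LHS [L^2 M T^-2], RHS [L^2 M T^-2] → correct ✓
- E = m: LHS [L^2 M T^-2], RHS [M] → incorrect ✗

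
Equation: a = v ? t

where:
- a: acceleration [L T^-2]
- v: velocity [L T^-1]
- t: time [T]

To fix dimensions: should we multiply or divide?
division (÷): a = v ÷ t

a [L T^-2]; v [L T^-1]; t [T].
v × t → [L] ✗
v ÷ t → [L T^-2] ✓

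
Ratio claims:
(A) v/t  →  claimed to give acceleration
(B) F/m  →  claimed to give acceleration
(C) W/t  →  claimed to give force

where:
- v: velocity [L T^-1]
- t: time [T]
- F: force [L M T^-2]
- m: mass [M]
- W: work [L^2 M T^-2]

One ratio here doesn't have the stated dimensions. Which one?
(C) W/t does not give force

(A) v/t: [L T^-2] = acceleration [L T^-2] ✓
(B) F/m: [L T^-2] = acceleration [L T^-2] ✓
(C) W/t: [L^2 M T^-3] ≠ force [L M T^-2] ✗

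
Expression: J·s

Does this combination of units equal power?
No

The expression J·s has dimensions [L^2 M T^-1], but power has dimensions [L^2 M T^-3].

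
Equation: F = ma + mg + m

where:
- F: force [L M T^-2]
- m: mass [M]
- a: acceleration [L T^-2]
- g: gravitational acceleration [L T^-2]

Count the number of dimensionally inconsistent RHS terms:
1

LHS F: [L M T^-2]
- ma: [L M T^-2] ✓
- mg: [L M T^-2] ✓
- m: [M] ✗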